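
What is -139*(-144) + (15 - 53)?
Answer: 19978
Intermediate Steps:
-139*(-144) + (15 - 53) = 20016 - 38 = 19978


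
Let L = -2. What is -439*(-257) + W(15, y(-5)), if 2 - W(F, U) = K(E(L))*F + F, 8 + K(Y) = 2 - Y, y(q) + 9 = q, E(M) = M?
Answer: 112870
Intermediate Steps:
y(q) = -9 + q
K(Y) = -6 - Y (K(Y) = -8 + (2 - Y) = -6 - Y)
W(F, U) = 2 + 3*F (W(F, U) = 2 - ((-6 - 1*(-2))*F + F) = 2 - ((-6 + 2)*F + F) = 2 - (-4*F + F) = 2 - (-3)*F = 2 + 3*F)
-439*(-257) + W(15, y(-5)) = -439*(-257) + (2 + 3*15) = 112823 + (2 + 45) = 112823 + 47 = 112870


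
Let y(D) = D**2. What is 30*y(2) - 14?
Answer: 106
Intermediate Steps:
30*y(2) - 14 = 30*2**2 - 14 = 30*4 - 14 = 120 - 14 = 106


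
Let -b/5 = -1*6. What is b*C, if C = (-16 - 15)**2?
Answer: 28830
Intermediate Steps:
C = 961 (C = (-31)**2 = 961)
b = 30 (b = -(-5)*6 = -5*(-6) = 30)
b*C = 30*961 = 28830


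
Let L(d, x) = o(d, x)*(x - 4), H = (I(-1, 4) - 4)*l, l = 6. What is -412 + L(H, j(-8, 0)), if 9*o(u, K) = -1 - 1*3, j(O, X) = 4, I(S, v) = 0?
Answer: -412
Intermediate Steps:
o(u, K) = -4/9 (o(u, K) = (-1 - 1*3)/9 = (-1 - 3)/9 = (⅑)*(-4) = -4/9)
H = -24 (H = (0 - 4)*6 = -4*6 = -24)
L(d, x) = 16/9 - 4*x/9 (L(d, x) = -4*(x - 4)/9 = -4*(-4 + x)/9 = 16/9 - 4*x/9)
-412 + L(H, j(-8, 0)) = -412 + (16/9 - 4/9*4) = -412 + (16/9 - 16/9) = -412 + 0 = -412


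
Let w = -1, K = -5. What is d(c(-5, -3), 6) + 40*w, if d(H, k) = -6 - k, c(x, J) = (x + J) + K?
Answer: -52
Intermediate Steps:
c(x, J) = -5 + J + x (c(x, J) = (x + J) - 5 = (J + x) - 5 = -5 + J + x)
d(c(-5, -3), 6) + 40*w = (-6 - 1*6) + 40*(-1) = (-6 - 6) - 40 = -12 - 40 = -52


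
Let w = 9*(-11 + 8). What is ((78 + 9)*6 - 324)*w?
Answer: -5346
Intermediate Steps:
w = -27 (w = 9*(-3) = -27)
((78 + 9)*6 - 324)*w = ((78 + 9)*6 - 324)*(-27) = (87*6 - 324)*(-27) = (522 - 324)*(-27) = 198*(-27) = -5346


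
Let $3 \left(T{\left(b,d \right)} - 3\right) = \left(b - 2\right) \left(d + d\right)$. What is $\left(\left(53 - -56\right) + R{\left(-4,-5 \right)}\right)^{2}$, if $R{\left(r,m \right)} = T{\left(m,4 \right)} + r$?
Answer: $\frac{71824}{9} \approx 7980.4$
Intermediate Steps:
$T{\left(b,d \right)} = 3 + \frac{2 d \left(-2 + b\right)}{3}$ ($T{\left(b,d \right)} = 3 + \frac{\left(b - 2\right) \left(d + d\right)}{3} = 3 + \frac{\left(-2 + b\right) 2 d}{3} = 3 + \frac{2 d \left(-2 + b\right)}{3}$)
$R{\left(r,m \right)} = - \frac{7}{3} + r + \frac{8 m}{3}$ ($R{\left(r,m \right)} = \left(3 - \frac{16}{3} + \frac{2}{3} m 4\right) + r = \left(3 - \frac{16}{3} + \frac{8 m}{3}\right) + r = \left(- \frac{7}{3} + \frac{8 m}{3}\right) + r = - \frac{7}{3} + r + \frac{8 m}{3}$)
$\left(\left(53 - -56\right) + R{\left(-4,-5 \right)}\right)^{2} = \left(\left(53 - -56\right) - \frac{59}{3}\right)^{2} = \left(\left(53 + 56\right) - \frac{59}{3}\right)^{2} = \left(109 - \frac{59}{3}\right)^{2} = \left(\frac{268}{3}\right)^{2} = \frac{71824}{9}$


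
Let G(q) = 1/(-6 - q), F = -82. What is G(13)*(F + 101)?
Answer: -1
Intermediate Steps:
G(13)*(F + 101) = (-1/(6 + 13))*(-82 + 101) = -1/19*19 = -1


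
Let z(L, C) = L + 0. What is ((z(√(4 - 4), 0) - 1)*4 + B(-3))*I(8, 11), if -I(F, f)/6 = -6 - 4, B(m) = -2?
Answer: -360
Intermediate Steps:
z(L, C) = L
I(F, f) = 60 (I(F, f) = -6*(-6 - 4) = -6*(-10) = 60)
((z(√(4 - 4), 0) - 1)*4 + B(-3))*I(8, 11) = ((√(4 - 4) - 1)*4 - 2)*60 = ((√0 - 1)*4 - 2)*60 = ((0 - 1)*4 - 2)*60 = (-1*4 - 2)*60 = (-4 - 2)*60 = -6*60 = -360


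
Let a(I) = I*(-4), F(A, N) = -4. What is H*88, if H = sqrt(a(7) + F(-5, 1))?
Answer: 352*I*sqrt(2) ≈ 497.8*I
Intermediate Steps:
a(I) = -4*I
H = 4*I*sqrt(2) (H = sqrt(-4*7 - 4) = sqrt(-28 - 4) = sqrt(-32) = 4*I*sqrt(2) ≈ 5.6569*I)
H*88 = (4*I*sqrt(2))*88 = 352*I*sqrt(2)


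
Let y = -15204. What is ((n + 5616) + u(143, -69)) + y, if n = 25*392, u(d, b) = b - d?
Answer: 0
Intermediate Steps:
n = 9800
((n + 5616) + u(143, -69)) + y = ((9800 + 5616) + (-69 - 1*143)) - 15204 = (15416 + (-69 - 143)) - 15204 = (15416 - 212) - 15204 = 15204 - 15204 = 0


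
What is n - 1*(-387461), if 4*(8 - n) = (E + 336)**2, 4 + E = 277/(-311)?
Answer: 139301705971/386884 ≈ 3.6006e+5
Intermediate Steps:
E = -1521/311 (E = -4 + 277/(-311) = -4 + 277*(-1/311) = -4 - 277/311 = -1521/311 ≈ -4.8907)
n = -10600755553/386884 (n = 8 - (-1521/311 + 336)**2/4 = 8 - (102975/311)**2/4 = 8 - 1/4*10603850625/96721 = 8 - 10603850625/386884 = -10600755553/386884 ≈ -27400.)
n - 1*(-387461) = -10600755553/386884 - 1*(-387461) = -10600755553/386884 + 387461 = 139301705971/386884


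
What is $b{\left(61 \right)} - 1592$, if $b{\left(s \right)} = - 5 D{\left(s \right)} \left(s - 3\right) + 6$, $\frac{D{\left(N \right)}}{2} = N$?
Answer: $-36966$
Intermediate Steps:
$D{\left(N \right)} = 2 N$
$b{\left(s \right)} = 6 - 10 s \left(-3 + s\right)$ ($b{\left(s \right)} = - 5 \cdot 2 s \left(s - 3\right) + 6 = - 5 \cdot 2 s \left(-3 + s\right) + 6 = - 10 s \left(-3 + s\right) + 6 = 6 - 10 s \left(-3 + s\right)$)
$b{\left(61 \right)} - 1592 = \left(6 - 10 \cdot 61^{2} + 30 \cdot 61\right) - 1592 = \left(6 - 37210 + 1830\right) - 1592 = -35374 - 1592 = -36966$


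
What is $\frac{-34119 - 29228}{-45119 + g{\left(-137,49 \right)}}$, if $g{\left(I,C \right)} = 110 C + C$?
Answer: $\frac{63347}{39680} \approx 1.5964$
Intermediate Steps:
$g{\left(I,C \right)} = 111 C$
$\frac{-34119 - 29228}{-45119 + g{\left(-137,49 \right)}} = \frac{-34119 - 29228}{-45119 + 111 \cdot 49} = - \frac{63347}{-45119 + 5439} = - \frac{63347}{-39680} = \left(-63347\right) \left(- \frac{1}{39680}\right) = \frac{63347}{39680}$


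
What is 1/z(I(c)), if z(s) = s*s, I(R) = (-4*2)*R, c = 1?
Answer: 1/64 ≈ 0.015625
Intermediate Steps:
I(R) = -8*R
z(s) = s²
1/z(I(c)) = 1/((-8*1)²) = 1/((-8)²) = 1/64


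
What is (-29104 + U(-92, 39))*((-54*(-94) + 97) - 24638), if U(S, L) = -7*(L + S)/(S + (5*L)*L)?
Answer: 4256177600165/7513 ≈ 5.6651e+8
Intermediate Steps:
U(S, L) = -7*(L + S)/(S + 5*L²)
(-29104 + U(-92, 39))*((-54*(-94) + 97) - 24638) = (-29104 + 7*(-1*39 - 1*(-92))/(-92 + 5*39²))*((-54*(-94) + 97) - 24638) = (-29104 + 7*(-39 + 92)/(-92 + 5*1521))*((5076 + 97) - 24638) = (-29104 + 7*53/(-92 + 7605))*(5173 - 24638) = (-29104 + 7*53/7513)*(-19465) = (-29104 + 7*(1/7513)*53)*(-19465) = (-29104 + 371/7513)*(-19465) = -218657981/7513*(-19465) = 4256177600165/7513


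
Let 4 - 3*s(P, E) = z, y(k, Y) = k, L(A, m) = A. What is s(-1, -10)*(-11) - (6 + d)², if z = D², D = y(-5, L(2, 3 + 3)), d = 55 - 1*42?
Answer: -284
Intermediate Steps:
d = 13 (d = 55 - 42 = 13)
D = -5
z = 25 (z = (-5)² = 25)
s(P, E) = -7 (s(P, E) = 4/3 - ⅓*25 = 4/3 - 25/3 = -7)
s(-1, -10)*(-11) - (6 + d)² = -7*(-11) - (6 + 13)² = 77 - 1*19² = 77 - 1*361 = 77 - 361 = -284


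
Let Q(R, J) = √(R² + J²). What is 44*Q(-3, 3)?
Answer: 132*√2 ≈ 186.68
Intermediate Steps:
Q(R, J) = √(J² + R²)
44*Q(-3, 3) = 44*√(3² + (-3)²) = 44*√(9 + 9) = 44*√18 = 44*(3*√2) = 132*√2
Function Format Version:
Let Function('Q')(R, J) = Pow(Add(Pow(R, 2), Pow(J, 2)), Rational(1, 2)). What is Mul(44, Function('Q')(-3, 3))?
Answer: Mul(132, Pow(2, Rational(1, 2))) ≈ 186.68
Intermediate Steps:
Function('Q')(R, J) = Pow(Add(Pow(J, 2), Pow(R, 2)), Rational(1, 2))
Mul(44, Function('Q')(-3, 3)) = Mul(44, Pow(Add(Pow(3, 2), Pow(-3, 2)), Rational(1, 2))) = Mul(44, Pow(Add(9, 9), Rational(1, 2))) = Mul(44, Pow(18, Rational(1, 2))) = Mul(44, Mul(3, Pow(2, Rational(1, 2)))) = Mul(132, Pow(2, Rational(1, 2)))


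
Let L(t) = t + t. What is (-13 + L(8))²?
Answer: 9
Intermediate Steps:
L(t) = 2*t
(-13 + L(8))² = (-13 + 2*8)² = (-13 + 16)² = 3² = 9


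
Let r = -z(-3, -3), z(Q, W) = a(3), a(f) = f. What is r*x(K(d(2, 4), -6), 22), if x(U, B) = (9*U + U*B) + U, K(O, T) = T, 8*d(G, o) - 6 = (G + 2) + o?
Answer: 576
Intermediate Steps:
d(G, o) = 1 + G/8 + o/8 (d(G, o) = 3/4 + ((G + 2) + o)/8 = 3/4 + ((2 + G) + o)/8 = 3/4 + (2 + G + o)/8 = 3/4 + (1/4 + G/8 + o/8) = 1 + G/8 + o/8)
x(U, B) = 10*U + B*U (x(U, B) = (9*U + B*U) + U = 10*U + B*U)
z(Q, W) = 3
r = -3 (r = -1*3 = -3)
r*x(K(d(2, 4), -6), 22) = -(-18)*(10 + 22) = -(-18)*32 = -3*(-192) = 576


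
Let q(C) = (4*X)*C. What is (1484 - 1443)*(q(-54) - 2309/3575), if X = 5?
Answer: -158395669/3575 ≈ -44307.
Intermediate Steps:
q(C) = 20*C (q(C) = (4*5)*C = 20*C)
(1484 - 1443)*(q(-54) - 2309/3575) = (1484 - 1443)*(20*(-54) - 2309/3575) = 41*(-1080 - 2309*1/3575) = 41*(-1080 - 2309/3575) = 41*(-3863309/3575) = -158395669/3575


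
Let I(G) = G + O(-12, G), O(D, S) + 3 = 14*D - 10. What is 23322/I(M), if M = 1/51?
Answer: -45747/355 ≈ -128.86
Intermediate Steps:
O(D, S) = -13 + 14*D (O(D, S) = -3 + (14*D - 10) = -3 + (-10 + 14*D) = -13 + 14*D)
M = 1/51 ≈ 0.019608
I(G) = -181 + G (I(G) = G + (-13 + 14*(-12)) = G + (-13 - 168) = G - 181 = -181 + G)
23322/I(M) = 23322/(-181 + 1/51) = 23322/(-9230/51) = 23322*(-51/9230) = -45747/355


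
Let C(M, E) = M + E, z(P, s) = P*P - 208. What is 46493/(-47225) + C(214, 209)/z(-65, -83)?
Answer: -55595402/63234275 ≈ -0.87920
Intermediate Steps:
z(P, s) = -208 + P² (z(P, s) = P² - 208 = -208 + P²)
C(M, E) = E + M
46493/(-47225) + C(214, 209)/z(-65, -83) = 46493/(-47225) + (209 + 214)/(-208 + (-65)²) = 46493*(-1/47225) + 423/(-208 + 4225) = -46493/47225 + 423/4017 = -46493/47225 + 423*(1/4017) = -46493/47225 + 141/1339 = -55595402/63234275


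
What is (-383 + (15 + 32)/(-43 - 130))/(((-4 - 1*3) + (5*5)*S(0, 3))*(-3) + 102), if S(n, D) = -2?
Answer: -22102/15743 ≈ -1.4039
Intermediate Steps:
(-383 + (15 + 32)/(-43 - 130))/(((-4 - 1*3) + (5*5)*S(0, 3))*(-3) + 102) = (-383 + (15 + 32)/(-43 - 130))/(((-4 - 1*3) + (5*5)*(-2))*(-3) + 102) = (-383 + 47/(-173))/(((-4 - 3) + 25*(-2))*(-3) + 102) = (-383 + 47*(-1/173))/((-7 - 50)*(-3) + 102) = (-383 - 47/173)/(-57*(-3) + 102) = -66306/(173*(171 + 102)) = -66306/173/273 = -66306/173*1/273 = -22102/15743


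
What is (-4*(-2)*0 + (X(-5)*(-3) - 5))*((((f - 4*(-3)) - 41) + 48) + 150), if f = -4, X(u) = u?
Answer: 1650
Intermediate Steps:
(-4*(-2)*0 + (X(-5)*(-3) - 5))*((((f - 4*(-3)) - 41) + 48) + 150) = (-4*(-2)*0 + (-5*(-3) - 5))*((((-4 - 4*(-3)) - 41) + 48) + 150) = (8*0 + (15 - 5))*((((-4 + 12) - 41) + 48) + 150) = (0 + 10)*(((8 - 41) + 48) + 150) = 10*((-33 + 48) + 150) = 10*(15 + 150) = 10*165 = 1650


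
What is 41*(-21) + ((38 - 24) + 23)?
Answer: -824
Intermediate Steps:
41*(-21) + ((38 - 24) + 23) = -861 + (14 + 23) = -861 + 37 = -824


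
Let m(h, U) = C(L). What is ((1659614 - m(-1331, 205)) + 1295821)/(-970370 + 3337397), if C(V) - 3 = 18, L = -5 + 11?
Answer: 985138/789009 ≈ 1.2486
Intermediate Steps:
L = 6
C(V) = 21 (C(V) = 3 + 18 = 21)
m(h, U) = 21
((1659614 - m(-1331, 205)) + 1295821)/(-970370 + 3337397) = ((1659614 - 1*21) + 1295821)/(-970370 + 3337397) = ((1659614 - 21) + 1295821)/2367027 = (1659593 + 1295821)*(1/2367027) = 2955414*(1/2367027) = 985138/789009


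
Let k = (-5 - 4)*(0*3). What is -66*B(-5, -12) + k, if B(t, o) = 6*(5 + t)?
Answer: 0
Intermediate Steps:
B(t, o) = 30 + 6*t
k = 0 (k = -9*0 = 0)
-66*B(-5, -12) + k = -66*(30 + 6*(-5)) + 0 = -66*(30 - 30) + 0 = -66*0 + 0 = 0 + 0 = 0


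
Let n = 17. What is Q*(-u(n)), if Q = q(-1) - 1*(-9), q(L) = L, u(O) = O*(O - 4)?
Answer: -1768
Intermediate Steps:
u(O) = O*(-4 + O)
Q = 8 (Q = -1 - 1*(-9) = -1 + 9 = 8)
Q*(-u(n)) = 8*(-17*(-4 + 17)) = 8*(-17*13) = 8*(-1*221) = 8*(-221) = -1768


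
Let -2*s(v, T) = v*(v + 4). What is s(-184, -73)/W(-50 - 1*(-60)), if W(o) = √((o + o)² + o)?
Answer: -1656*√410/41 ≈ -817.84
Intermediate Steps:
s(v, T) = -v*(4 + v)/2 (s(v, T) = -v*(v + 4)/2 = -v*(4 + v)/2)
W(o) = √(o + 4*o²) (W(o) = √((2*o)² + o) = √(4*o² + o) = √(o + 4*o²))
s(-184, -73)/W(-50 - 1*(-60)) = (-½*(-184)*(4 - 184))/(√((-50 - 1*(-60))*(1 + 4*(-50 - 1*(-60))))) = (-½*(-184)*(-180))/(√((-50 + 60)*(1 + 4*(-50 + 60)))) = -16560*√10/(10*√(1 + 4*10)) = -16560*√10/(10*√(1 + 40)) = -16560*√410/410 = -1656*√410/41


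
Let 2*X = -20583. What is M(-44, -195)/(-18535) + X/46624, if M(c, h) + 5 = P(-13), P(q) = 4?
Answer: -381412657/1728351680 ≈ -0.22068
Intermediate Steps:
X = -20583/2 (X = (1/2)*(-20583) = -20583/2 ≈ -10292.)
M(c, h) = -1 (M(c, h) = -5 + 4 = -1)
M(-44, -195)/(-18535) + X/46624 = -1/(-18535) - 20583/2/46624 = -1*(-1/18535) - 20583/2*1/46624 = 1/18535 - 20583/93248 = -381412657/1728351680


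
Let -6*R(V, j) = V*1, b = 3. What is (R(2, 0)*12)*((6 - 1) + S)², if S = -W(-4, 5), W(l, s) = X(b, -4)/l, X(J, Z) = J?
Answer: -529/4 ≈ -132.25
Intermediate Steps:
W(l, s) = 3/l
S = ¾ (S = -3/(-4) = -3*(-1)/4 = -1*(-¾) = ¾ ≈ 0.75000)
R(V, j) = -V/6
(R(2, 0)*12)*((6 - 1) + S)² = (-⅙*2*12)*((6 - 1) + ¾)² = (-⅓*12)*(5 + ¾)² = -4*(23/4)² = -4*529/16 = -529/4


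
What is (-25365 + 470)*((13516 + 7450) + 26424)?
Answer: -1179774050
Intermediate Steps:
(-25365 + 470)*((13516 + 7450) + 26424) = -24895*(20966 + 26424) = -24895*47390 = -1179774050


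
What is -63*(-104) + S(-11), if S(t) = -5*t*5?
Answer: 6827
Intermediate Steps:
S(t) = -25*t
-63*(-104) + S(-11) = -63*(-104) - 25*(-11) = 6552 + 275 = 6827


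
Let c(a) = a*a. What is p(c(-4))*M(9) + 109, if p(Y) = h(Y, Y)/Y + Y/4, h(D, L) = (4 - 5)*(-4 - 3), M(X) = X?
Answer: 2383/16 ≈ 148.94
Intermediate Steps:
c(a) = a²
h(D, L) = 7 (h(D, L) = -1*(-7) = 7)
p(Y) = 7/Y + Y/4
p(c(-4))*M(9) + 109 = (7/((-4)²) + (¼)*(-4)²)*9 + 109 = (7/16 + (¼)*16)*9 + 109 = (7*(1/16) + 4)*9 + 109 = (7/16 + 4)*9 + 109 = (71/16)*9 + 109 = 639/16 + 109 = 2383/16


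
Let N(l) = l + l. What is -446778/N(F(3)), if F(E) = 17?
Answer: -223389/17 ≈ -13141.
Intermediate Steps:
N(l) = 2*l
-446778/N(F(3)) = -446778/(2*17) = -446778/34 = -446778*1/34 = -223389/17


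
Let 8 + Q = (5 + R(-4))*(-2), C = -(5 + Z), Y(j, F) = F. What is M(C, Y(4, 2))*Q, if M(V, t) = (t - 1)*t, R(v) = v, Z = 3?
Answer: -20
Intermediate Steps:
C = -8 (C = -(5 + 3) = -1*8 = -8)
M(V, t) = t*(-1 + t) (M(V, t) = (-1 + t)*t = t*(-1 + t))
Q = -10 (Q = -8 + (5 - 4)*(-2) = -8 + 1*(-2) = -8 - 2 = -10)
M(C, Y(4, 2))*Q = (2*(-1 + 2))*(-10) = (2*1)*(-10) = 2*(-10) = -20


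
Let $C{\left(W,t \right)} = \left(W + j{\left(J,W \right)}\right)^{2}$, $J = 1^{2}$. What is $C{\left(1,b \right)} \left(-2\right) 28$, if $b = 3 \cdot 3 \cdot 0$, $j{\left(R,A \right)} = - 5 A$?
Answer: $-896$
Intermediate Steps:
$J = 1$
$b = 0$ ($b = 9 \cdot 0 = 0$)
$C{\left(W,t \right)} = 16 W^{2}$ ($C{\left(W,t \right)} = \left(W - 5 W\right)^{2} = \left(- 4 W\right)^{2} = 16 W^{2}$)
$C{\left(1,b \right)} \left(-2\right) 28 = 16 \cdot 1^{2} \left(-2\right) 28 = 16 \cdot 1 \left(-2\right) 28 = 16 \left(-2\right) 28 = \left(-32\right) 28 = -896$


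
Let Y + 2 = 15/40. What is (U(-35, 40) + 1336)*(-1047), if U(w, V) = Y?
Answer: -11176725/8 ≈ -1.3971e+6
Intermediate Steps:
Y = -13/8 (Y = -2 + 15/40 = -2 + 15*(1/40) = -2 + 3/8 = -13/8 ≈ -1.6250)
U(w, V) = -13/8
(U(-35, 40) + 1336)*(-1047) = (-13/8 + 1336)*(-1047) = (10675/8)*(-1047) = -11176725/8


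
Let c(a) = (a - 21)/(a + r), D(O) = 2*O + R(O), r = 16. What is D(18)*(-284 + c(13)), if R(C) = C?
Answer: -445176/29 ≈ -15351.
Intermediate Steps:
D(O) = 3*O (D(O) = 2*O + O = 3*O)
c(a) = (-21 + a)/(16 + a) (c(a) = (a - 21)/(a + 16) = (-21 + a)/(16 + a))
D(18)*(-284 + c(13)) = (3*18)*(-284 + (-21 + 13)/(16 + 13)) = 54*(-284 - 8/29) = 54*(-8244/29) = -445176/29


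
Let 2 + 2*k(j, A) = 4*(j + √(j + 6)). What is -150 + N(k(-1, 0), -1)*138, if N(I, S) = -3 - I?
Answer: -150 - 276*√5 ≈ -767.15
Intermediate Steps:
k(j, A) = -1 + 2*j + 2*√(6 + j) (k(j, A) = -1 + (4*(j + √(j + 6)))/2 = -1 + (4*(j + √(6 + j)))/2 = -1 + (4*j + 4*√(6 + j))/2 = -1 + (2*j + 2*√(6 + j)) = -1 + 2*j + 2*√(6 + j))
-150 + N(k(-1, 0), -1)*138 = -150 + (-3 - (-1 + 2*(-1) + 2*√(6 - 1)))*138 = -150 + (-3 - (-1 - 2 + 2*√5))*138 = -150 + (-3 - (-3 + 2*√5))*138 = -150 + (-3 + (3 - 2*√5))*138 = -150 - 2*√5*138 = -150 - 276*√5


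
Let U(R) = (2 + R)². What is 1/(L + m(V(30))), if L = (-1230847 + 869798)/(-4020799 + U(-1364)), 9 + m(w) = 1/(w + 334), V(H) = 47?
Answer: -825152655/7286648471 ≈ -0.11324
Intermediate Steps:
m(w) = -9 + 1/(334 + w) (m(w) = -9 + 1/(w + 334) = -9 + 1/(334 + w))
L = 361049/2165755 (L = (-1230847 + 869798)/(-4020799 + (2 - 1364)²) = -361049/(-4020799 + (-1362)²) = -361049/(-4020799 + 1855044) = -361049/(-2165755) = -361049*(-1/2165755) = 361049/2165755 ≈ 0.16671)
1/(L + m(V(30))) = 1/(361049/2165755 + (-3005 - 9*47)/(334 + 47)) = 1/(361049/2165755 + (-3005 - 423)/381) = 1/(361049/2165755 + (1/381)*(-3428)) = 1/(361049/2165755 - 3428/381) = 1/(-7286648471/825152655) = -825152655/7286648471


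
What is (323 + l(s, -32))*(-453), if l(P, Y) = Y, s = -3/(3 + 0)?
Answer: -131823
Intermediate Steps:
s = -1 (s = -3/3 = -3*⅓ = -1)
(323 + l(s, -32))*(-453) = (323 - 32)*(-453) = 291*(-453) = -131823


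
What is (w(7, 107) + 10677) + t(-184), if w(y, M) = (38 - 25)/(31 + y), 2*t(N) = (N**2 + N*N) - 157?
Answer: 844642/19 ≈ 44455.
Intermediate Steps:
t(N) = -157/2 + N**2 (t(N) = ((N**2 + N*N) - 157)/2 = ((N**2 + N**2) - 157)/2 = (2*N**2 - 157)/2 = (-157 + 2*N**2)/2 = -157/2 + N**2)
w(y, M) = 13/(31 + y)
(w(7, 107) + 10677) + t(-184) = (13/(31 + 7) + 10677) + (-157/2 + (-184)**2) = (13/38 + 10677) + (-157/2 + 33856) = (13*(1/38) + 10677) + 67555/2 = (13/38 + 10677) + 67555/2 = 405739/38 + 67555/2 = 844642/19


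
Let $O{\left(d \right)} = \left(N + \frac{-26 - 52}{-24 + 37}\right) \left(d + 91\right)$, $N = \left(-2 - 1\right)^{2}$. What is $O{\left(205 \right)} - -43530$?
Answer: $44418$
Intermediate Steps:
$N = 9$ ($N = \left(-3\right)^{2} = 9$)
$O{\left(d \right)} = 273 + 3 d$ ($O{\left(d \right)} = \left(9 + \frac{-26 - 52}{-24 + 37}\right) \left(d + 91\right) = \left(9 - \frac{78}{13}\right) \left(91 + d\right) = \left(9 - 6\right) \left(91 + d\right) = 3 \left(91 + d\right) = 273 + 3 d$)
$O{\left(205 \right)} - -43530 = \left(273 + 3 \cdot 205\right) - -43530 = \left(273 + 615\right) + 43530 = 888 + 43530 = 44418$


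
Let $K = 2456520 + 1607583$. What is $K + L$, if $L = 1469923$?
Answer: $5534026$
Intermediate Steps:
$K = 4064103$
$K + L = 4064103 + 1469923 = 5534026$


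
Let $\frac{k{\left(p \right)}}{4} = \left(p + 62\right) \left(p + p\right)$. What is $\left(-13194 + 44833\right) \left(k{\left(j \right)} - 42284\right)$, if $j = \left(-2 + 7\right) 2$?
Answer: $-1155582836$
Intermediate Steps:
$j = 10$ ($j = 5 \cdot 2 = 10$)
$k{\left(p \right)} = 8 p \left(62 + p\right)$ ($k{\left(p \right)} = 4 \left(p + 62\right) \left(p + p\right) = 4 \left(62 + p\right) 2 p = 4 \cdot 2 p \left(62 + p\right) = 8 p \left(62 + p\right)$)
$\left(-13194 + 44833\right) \left(k{\left(j \right)} - 42284\right) = \left(-13194 + 44833\right) \left(8 \cdot 10 \left(62 + 10\right) - 42284\right) = 31639 \left(8 \cdot 10 \cdot 72 - 42284\right) = 31639 \left(5760 - 42284\right) = 31639 \left(-36524\right) = -1155582836$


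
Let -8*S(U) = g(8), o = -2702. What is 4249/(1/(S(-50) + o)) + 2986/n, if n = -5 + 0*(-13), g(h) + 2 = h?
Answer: -229691639/20 ≈ -1.1485e+7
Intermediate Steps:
g(h) = -2 + h
S(U) = -3/4 (S(U) = -(-2 + 8)/8 = -1/8*6 = -3/4)
n = -5 (n = -5 + 0 = -5)
4249/(1/(S(-50) + o)) + 2986/n = 4249/(1/(-3/4 - 2702)) + 2986/(-5) = 4249/(1/(-10811/4)) + 2986*(-1/5) = 4249/(-4/10811) - 2986/5 = 4249*(-10811/4) - 2986/5 = -45935939/4 - 2986/5 = -229691639/20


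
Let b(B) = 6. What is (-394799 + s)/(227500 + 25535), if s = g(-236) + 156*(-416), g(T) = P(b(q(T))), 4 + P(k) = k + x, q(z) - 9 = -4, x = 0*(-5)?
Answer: -51077/28115 ≈ -1.8167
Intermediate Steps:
x = 0
q(z) = 5 (q(z) = 9 - 4 = 5)
P(k) = -4 + k (P(k) = -4 + (k + 0) = -4 + k)
g(T) = 2 (g(T) = -4 + 6 = 2)
s = -64894 (s = 2 + 156*(-416) = 2 - 64896 = -64894)
(-394799 + s)/(227500 + 25535) = (-394799 - 64894)/(227500 + 25535) = -459693/253035 = -459693*1/253035 = -51077/28115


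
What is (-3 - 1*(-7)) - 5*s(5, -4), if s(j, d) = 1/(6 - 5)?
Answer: -1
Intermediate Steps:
s(j, d) = 1 (s(j, d) = 1/1 = 1)
(-3 - 1*(-7)) - 5*s(5, -4) = (-3 - 1*(-7)) - 5*1 = (-3 + 7) - 5 = 4 - 5 = -1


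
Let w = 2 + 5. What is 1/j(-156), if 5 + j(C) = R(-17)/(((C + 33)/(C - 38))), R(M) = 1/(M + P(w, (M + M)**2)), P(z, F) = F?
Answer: -140097/700291 ≈ -0.20006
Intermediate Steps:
w = 7
R(M) = 1/(M + 4*M**2) (R(M) = 1/(M + (M + M)**2) = 1/(M + (2*M)**2) = 1/(M + 4*M**2))
j(C) = -5 + (-38 + C)/(1139*(33 + C)) (j(C) = -5 + (1/((-17)*(1 + 4*(-17))))/(((C + 33)/(C - 38))) = -5 + (-1/(17*(1 - 68)))/(((33 + C)/(-38 + C))) = -5 + (-1/17/(-67))/(((33 + C)/(-38 + C))) = -5 + (-1/17*(-1/67))*((-38 + C)/(33 + C)) = -5 + ((-38 + C)/(33 + C))/1139 = -5 + (-38 + C)/(1139*(33 + C)))
1/j(-156) = 1/((-187973 - 5694*(-156))/(1139*(33 - 156))) = 1/((1/1139)*(-187973 + 888264)/(-123)) = 1/((1/1139)*(-1/123)*700291) = 1/(-700291/140097) = -140097/700291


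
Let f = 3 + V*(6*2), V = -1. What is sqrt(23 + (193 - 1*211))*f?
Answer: -9*sqrt(5) ≈ -20.125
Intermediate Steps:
f = -9 (f = 3 - 6*2 = 3 - 1*12 = 3 - 12 = -9)
sqrt(23 + (193 - 1*211))*f = sqrt(23 + (193 - 1*211))*(-9) = sqrt(23 + (193 - 211))*(-9) = sqrt(23 - 18)*(-9) = sqrt(5)*(-9) = -9*sqrt(5)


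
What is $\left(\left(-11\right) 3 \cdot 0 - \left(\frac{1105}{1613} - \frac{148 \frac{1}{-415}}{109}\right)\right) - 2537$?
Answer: $- \frac{185160030934}{72964055} \approx -2537.7$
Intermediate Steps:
$\left(\left(-11\right) 3 \cdot 0 - \left(\frac{1105}{1613} - \frac{148 \frac{1}{-415}}{109}\right)\right) - 2537 = \left(\left(-33\right) 0 - \left(\frac{1105}{1613} - 148 \left(- \frac{1}{415}\right) \frac{1}{109}\right)\right) - 2537 = \left(0 - \frac{50223399}{72964055}\right) - 2537 = - \frac{50223399}{72964055} - 2537 = - \frac{185160030934}{72964055}$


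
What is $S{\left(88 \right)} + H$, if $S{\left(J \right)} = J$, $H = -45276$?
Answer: $-45188$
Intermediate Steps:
$S{\left(88 \right)} + H = 88 - 45276 = -45188$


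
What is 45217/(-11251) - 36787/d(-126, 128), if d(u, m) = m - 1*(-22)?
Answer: -420673087/1687650 ≈ -249.27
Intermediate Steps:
d(u, m) = 22 + m (d(u, m) = m + 22 = 22 + m)
45217/(-11251) - 36787/d(-126, 128) = 45217/(-11251) - 36787/(22 + 128) = 45217*(-1/11251) - 36787/150 = -45217/11251 - 36787*1/150 = -45217/11251 - 36787/150 = -420673087/1687650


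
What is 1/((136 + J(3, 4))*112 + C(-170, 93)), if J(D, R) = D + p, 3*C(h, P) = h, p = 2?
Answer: 3/47206 ≈ 6.3551e-5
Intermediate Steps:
C(h, P) = h/3
J(D, R) = 2 + D (J(D, R) = D + 2 = 2 + D)
1/((136 + J(3, 4))*112 + C(-170, 93)) = 1/((136 + (2 + 3))*112 + (⅓)*(-170)) = 1/((136 + 5)*112 - 170/3) = 1/(141*112 - 170/3) = 1/(15792 - 170/3) = 1/(47206/3) = 3/47206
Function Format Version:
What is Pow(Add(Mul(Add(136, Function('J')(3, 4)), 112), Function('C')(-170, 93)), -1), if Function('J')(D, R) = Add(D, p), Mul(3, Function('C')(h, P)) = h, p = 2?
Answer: Rational(3, 47206) ≈ 6.3551e-5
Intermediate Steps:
Function('C')(h, P) = Mul(Rational(1, 3), h)
Function('J')(D, R) = Add(2, D) (Function('J')(D, R) = Add(D, 2) = Add(2, D))
Pow(Add(Mul(Add(136, Function('J')(3, 4)), 112), Function('C')(-170, 93)), -1) = Pow(Add(Mul(Add(136, Add(2, 3)), 112), Mul(Rational(1, 3), -170)), -1) = Pow(Add(Mul(Add(136, 5), 112), Rational(-170, 3)), -1) = Pow(Add(Mul(141, 112), Rational(-170, 3)), -1) = Pow(Add(15792, Rational(-170, 3)), -1) = Pow(Rational(47206, 3), -1) = Rational(3, 47206)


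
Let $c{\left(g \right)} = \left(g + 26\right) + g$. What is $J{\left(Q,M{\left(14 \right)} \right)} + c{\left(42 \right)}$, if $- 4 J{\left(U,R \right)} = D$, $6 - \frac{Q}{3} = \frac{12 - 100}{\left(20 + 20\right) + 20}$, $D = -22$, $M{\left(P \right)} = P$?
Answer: $\frac{231}{2} \approx 115.5$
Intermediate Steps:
$Q = \frac{112}{5}$ ($Q = 18 - 3 \frac{12 - 100}{\left(20 + 20\right) + 20} = 18 - 3 \left(- \frac{88}{40 + 20}\right) = 18 - 3 \left(- \frac{88}{60}\right) = 18 - 3 \left(\left(-88\right) \frac{1}{60}\right) = 18 - - \frac{22}{5} = 18 + \frac{22}{5} = \frac{112}{5} \approx 22.4$)
$c{\left(g \right)} = 26 + 2 g$ ($c{\left(g \right)} = \left(26 + g\right) + g = 26 + 2 g$)
$J{\left(U,R \right)} = \frac{11}{2}$ ($J{\left(U,R \right)} = \left(- \frac{1}{4}\right) \left(-22\right) = \frac{11}{2}$)
$J{\left(Q,M{\left(14 \right)} \right)} + c{\left(42 \right)} = \frac{11}{2} + \left(26 + 2 \cdot 42\right) = \frac{11}{2} + \left(26 + 84\right) = \frac{11}{2} + 110 = \frac{231}{2}$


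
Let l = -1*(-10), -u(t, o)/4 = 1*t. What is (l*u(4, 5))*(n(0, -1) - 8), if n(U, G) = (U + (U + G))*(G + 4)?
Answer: 1760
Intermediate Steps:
u(t, o) = -4*t
n(U, G) = (4 + G)*(G + 2*U) (n(U, G) = (U + (G + U))*(4 + G) = (G + 2*U)*(4 + G) = (4 + G)*(G + 2*U))
l = 10
(l*u(4, 5))*(n(0, -1) - 8) = (10*(-4*4))*(((-1)² + 4*(-1) + 8*0 + 2*(-1)*0) - 8) = (10*(-16))*((1 - 4 + 0 + 0) - 8) = -160*(-3 - 8) = -160*(-11) = 1760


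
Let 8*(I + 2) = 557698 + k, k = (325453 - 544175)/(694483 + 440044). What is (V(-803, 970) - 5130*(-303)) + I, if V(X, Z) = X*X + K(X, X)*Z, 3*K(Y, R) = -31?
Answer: 15376602210227/6807162 ≈ 2.2589e+6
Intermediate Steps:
K(Y, R) = -31/3 (K(Y, R) = (⅓)*(-31) = -31/3)
k = -218722/1134527 ≈ -0.19279
I = 158176266923/2269054 (I = -2 + (557698 - 218722/1134527)/8 = -2 + (⅛)*(632723220124/1134527) = -2 + 158180805031/2269054 = 158176266923/2269054 ≈ 69710.)
V(X, Z) = X² - 31*Z/3 (V(X, Z) = X*X - 31*Z/3 = X² - 31*Z/3)
(V(-803, 970) - 5130*(-303)) + I = (((-803)² - 31/3*970) - 5130*(-303)) + 158176266923/2269054 = ((644809 - 30070/3) + 1554390) + 158176266923/2269054 = (1904357/3 + 1554390) + 158176266923/2269054 = 6567527/3 + 158176266923/2269054 = 15376602210227/6807162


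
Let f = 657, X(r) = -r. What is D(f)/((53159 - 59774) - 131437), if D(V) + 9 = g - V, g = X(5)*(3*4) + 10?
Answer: 179/34513 ≈ 0.0051865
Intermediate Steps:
g = -50 (g = (-1*5)*(3*4) + 10 = -5*12 + 10 = -60 + 10 = -50)
D(V) = -59 - V (D(V) = -9 + (-50 - V) = -59 - V)
D(f)/((53159 - 59774) - 131437) = (-59 - 1*657)/((53159 - 59774) - 131437) = (-59 - 657)/(-6615 - 131437) = -716/(-138052) = -716*(-1/138052) = 179/34513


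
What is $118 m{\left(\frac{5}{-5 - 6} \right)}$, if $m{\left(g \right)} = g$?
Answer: $- \frac{590}{11} \approx -53.636$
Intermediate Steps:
$118 m{\left(\frac{5}{-5 - 6} \right)} = 118 \frac{5}{-5 - 6} = 118 \frac{5}{-11} = 118 \cdot 5 \left(- \frac{1}{11}\right) = 118 \left(- \frac{5}{11}\right) = - \frac{590}{11}$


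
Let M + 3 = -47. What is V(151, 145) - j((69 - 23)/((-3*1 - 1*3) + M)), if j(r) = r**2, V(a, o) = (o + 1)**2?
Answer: 16711215/784 ≈ 21315.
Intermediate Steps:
M = -50 (M = -3 - 47 = -50)
V(a, o) = (1 + o)**2
V(151, 145) - j((69 - 23)/((-3*1 - 1*3) + M)) = (1 + 145)**2 - ((69 - 23)/((-3*1 - 1*3) - 50))**2 = 146**2 - (46/((-3 - 3) - 50))**2 = 21316 - (46/(-6 - 50))**2 = 21316 - (46/(-56))**2 = 21316 - (46*(-1/56))**2 = 21316 - (-23/28)**2 = 21316 - 1*529/784 = 21316 - 529/784 = 16711215/784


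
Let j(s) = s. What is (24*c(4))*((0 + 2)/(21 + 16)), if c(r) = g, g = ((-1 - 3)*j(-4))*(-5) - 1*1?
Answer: -3888/37 ≈ -105.08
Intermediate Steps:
g = -81 (g = ((-1 - 3)*(-4))*(-5) - 1*1 = -4*(-4)*(-5) - 1 = 16*(-5) - 1 = -80 - 1 = -81)
c(r) = -81
(24*c(4))*((0 + 2)/(21 + 16)) = (24*(-81))*((0 + 2)/(21 + 16)) = -3888/37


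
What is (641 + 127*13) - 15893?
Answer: -13601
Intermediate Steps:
(641 + 127*13) - 15893 = (641 + 1651) - 15893 = 2292 - 15893 = -13601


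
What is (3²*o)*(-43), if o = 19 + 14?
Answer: -12771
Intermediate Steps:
o = 33
(3²*o)*(-43) = (3²*33)*(-43) = (9*33)*(-43) = 297*(-43) = -12771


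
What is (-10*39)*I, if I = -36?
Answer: 14040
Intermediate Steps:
(-10*39)*I = -10*39*(-36) = -390*(-36) = 14040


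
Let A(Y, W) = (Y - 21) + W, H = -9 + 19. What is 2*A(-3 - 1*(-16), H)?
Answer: 4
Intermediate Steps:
H = 10
A(Y, W) = -21 + W + Y (A(Y, W) = (-21 + Y) + W = -21 + W + Y)
2*A(-3 - 1*(-16), H) = 2*(-21 + 10 + (-3 - 1*(-16))) = 2*(-21 + 10 + (-3 + 16)) = 2*(-21 + 10 + 13) = 2*2 = 4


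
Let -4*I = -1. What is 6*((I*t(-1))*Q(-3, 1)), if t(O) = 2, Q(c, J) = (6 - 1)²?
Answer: 75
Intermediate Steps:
I = ¼ (I = -¼*(-1) = ¼ ≈ 0.25000)
Q(c, J) = 25 (Q(c, J) = 5² = 25)
6*((I*t(-1))*Q(-3, 1)) = 6*(((¼)*2)*25) = 6*((½)*25) = 6*(25/2) = 75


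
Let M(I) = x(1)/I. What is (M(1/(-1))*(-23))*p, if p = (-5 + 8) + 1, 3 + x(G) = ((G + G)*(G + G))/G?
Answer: 92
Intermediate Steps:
x(G) = -3 + 4*G (x(G) = -3 + ((G + G)*(G + G))/G = -3 + ((2*G)*(2*G))/G = -3 + (4*G²)/G = -3 + 4*G)
M(I) = 1/I (M(I) = (-3 + 4*1)/I = (-3 + 4)/I = 1/I)
p = 4 (p = 3 + 1 = 4)
(M(1/(-1))*(-23))*p = (-23/1/(-1))*4 = (-23/(-1))*4 = -1*(-23)*4 = 23*4 = 92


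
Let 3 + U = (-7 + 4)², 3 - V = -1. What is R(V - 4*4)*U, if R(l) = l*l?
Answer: 864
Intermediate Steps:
V = 4 (V = 3 - 1*(-1) = 3 + 1 = 4)
U = 6 (U = -3 + (-7 + 4)² = -3 + (-3)² = -3 + 9 = 6)
R(l) = l²
R(V - 4*4)*U = (4 - 4*4)²*6 = (4 - 16)²*6 = (-12)²*6 = 144*6 = 864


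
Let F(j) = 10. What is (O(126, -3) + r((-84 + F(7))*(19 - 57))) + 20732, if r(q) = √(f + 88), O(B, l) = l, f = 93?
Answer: 20729 + √181 ≈ 20742.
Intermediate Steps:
r(q) = √181 (r(q) = √(93 + 88) = √181)
(O(126, -3) + r((-84 + F(7))*(19 - 57))) + 20732 = (-3 + √181) + 20732 = 20729 + √181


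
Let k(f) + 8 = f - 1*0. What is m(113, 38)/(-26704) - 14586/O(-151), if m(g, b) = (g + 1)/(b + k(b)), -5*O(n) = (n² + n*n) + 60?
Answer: 114555657/71726944 ≈ 1.5971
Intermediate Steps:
k(f) = -8 + f (k(f) = -8 + (f - 1*0) = -8 + (f + 0) = -8 + f)
O(n) = -12 - 2*n²/5 (O(n) = -((n² + n*n) + 60)/5 = -((n² + n²) + 60)/5 = -(2*n² + 60)/5 = -(60 + 2*n²)/5 = -12 - 2*n²/5)
m(g, b) = (1 + g)/(-8 + 2*b) (m(g, b) = (g + 1)/(b + (-8 + b)) = (1 + g)/(-8 + 2*b))
m(113, 38)/(-26704) - 14586/O(-151) = ((1 + 113)/(2*(-4 + 38)))/(-26704) - 14586/(-12 - ⅖*(-151)²) = ((½)*114/34)*(-1/26704) - 14586/(-12 - ⅖*22801) = ((½)*(1/34)*114)*(-1/26704) - 14586/(-12 - 45602/5) = (57/34)*(-1/26704) - 14586/(-45662/5) = -57/907936 - 14586*(-5/45662) = -57/907936 + 2145/1343 = 114555657/71726944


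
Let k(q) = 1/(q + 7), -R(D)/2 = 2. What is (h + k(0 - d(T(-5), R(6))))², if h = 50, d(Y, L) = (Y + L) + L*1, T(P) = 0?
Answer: 564001/225 ≈ 2506.7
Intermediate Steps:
R(D) = -4 (R(D) = -2*2 = -4)
d(Y, L) = Y + 2*L (d(Y, L) = (L + Y) + L = Y + 2*L)
k(q) = 1/(7 + q)
(h + k(0 - d(T(-5), R(6))))² = (50 + 1/(7 + (0 - (0 + 2*(-4)))))² = (50 + 1/(7 + (0 - (0 - 8))))² = (50 + 1/(7 + (0 - 1*(-8))))² = (50 + 1/(7 + (0 + 8)))² = (50 + 1/(7 + 8))² = (50 + 1/15)² = (751/15)² = 564001/225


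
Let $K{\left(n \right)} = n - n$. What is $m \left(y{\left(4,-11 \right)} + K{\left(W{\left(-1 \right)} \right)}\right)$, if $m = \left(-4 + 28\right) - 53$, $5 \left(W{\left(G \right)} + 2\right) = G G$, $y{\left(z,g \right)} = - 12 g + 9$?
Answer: $-4089$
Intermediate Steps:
$y{\left(z,g \right)} = 9 - 12 g$
$W{\left(G \right)} = -2 + \frac{G^{2}}{5}$ ($W{\left(G \right)} = -2 + \frac{G G}{5} = -2 + \frac{G^{2}}{5}$)
$m = -29$ ($m = 24 - 53 = -29$)
$K{\left(n \right)} = 0$
$m \left(y{\left(4,-11 \right)} + K{\left(W{\left(-1 \right)} \right)}\right) = - 29 \left(\left(9 - -132\right) + 0\right) = - 29 \left(\left(9 + 132\right) + 0\right) = - 29 \left(141 + 0\right) = \left(-29\right) 141 = -4089$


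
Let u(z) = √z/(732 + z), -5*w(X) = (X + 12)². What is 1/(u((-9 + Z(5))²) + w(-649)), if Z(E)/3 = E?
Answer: -640/51938427 ≈ -1.2322e-5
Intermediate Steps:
Z(E) = 3*E
w(X) = -(12 + X)²/5 (w(X) = -(X + 12)²/5 = -(12 + X)²/5)
u(z) = √z/(732 + z)
1/(u((-9 + Z(5))²) + w(-649)) = 1/(√((-9 + 3*5)²)/(732 + (-9 + 3*5)²) - (12 - 649)²/5) = 1/(√((-9 + 15)²)/(732 + (-9 + 15)²) - ⅕*(-637)²) = 1/(√(6²)/(732 + 6²) - ⅕*405769) = 1/(√36/(732 + 36) - 405769/5) = 1/(6/768 - 405769/5) = 1/(6*(1/768) - 405769/5) = 1/(1/128 - 405769/5) = 1/(-51938427/640) = -640/51938427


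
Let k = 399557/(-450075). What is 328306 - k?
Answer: 147762722507/450075 ≈ 3.2831e+5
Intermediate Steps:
k = -399557/450075 (k = 399557*(-1/450075) = -399557/450075 ≈ -0.88776)
328306 - k = 328306 - 1*(-399557/450075) = 328306 + 399557/450075 = 147762722507/450075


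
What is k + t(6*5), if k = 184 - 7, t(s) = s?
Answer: 207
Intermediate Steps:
k = 177
k + t(6*5) = 177 + 6*5 = 177 + 30 = 207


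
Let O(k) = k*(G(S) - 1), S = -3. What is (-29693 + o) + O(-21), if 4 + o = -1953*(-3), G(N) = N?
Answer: -23754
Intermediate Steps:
o = 5855 (o = -4 - 1953*(-3) = -4 + 5859 = 5855)
O(k) = -4*k (O(k) = k*(-3 - 1) = k*(-4) = -4*k)
(-29693 + o) + O(-21) = (-29693 + 5855) - 4*(-21) = -23838 + 84 = -23754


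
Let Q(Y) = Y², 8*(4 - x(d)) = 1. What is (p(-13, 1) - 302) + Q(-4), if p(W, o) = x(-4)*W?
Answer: -2691/8 ≈ -336.38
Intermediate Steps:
x(d) = 31/8 (x(d) = 4 - ⅛*1 = 4 - ⅛ = 31/8)
p(W, o) = 31*W/8
(p(-13, 1) - 302) + Q(-4) = ((31/8)*(-13) - 302) + (-4)² = (-403/8 - 302) + 16 = -2819/8 + 16 = -2691/8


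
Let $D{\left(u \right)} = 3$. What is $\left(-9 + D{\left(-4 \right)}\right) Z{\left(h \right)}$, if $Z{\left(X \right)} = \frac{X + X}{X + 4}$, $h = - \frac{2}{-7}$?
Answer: $- \frac{4}{5} \approx -0.8$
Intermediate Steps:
$h = \frac{2}{7}$ ($h = \left(-2\right) \left(- \frac{1}{7}\right) = \frac{2}{7} \approx 0.28571$)
$Z{\left(X \right)} = \frac{2 X}{4 + X}$
$\left(-9 + D{\left(-4 \right)}\right) Z{\left(h \right)} = \left(-9 + 3\right) 2 \cdot \frac{2}{7} \frac{1}{4 + \frac{2}{7}} = - 6 \cdot 2 \cdot \frac{2}{7} \frac{1}{\frac{30}{7}} = - 6 \cdot 2 \cdot \frac{2}{7} \cdot \frac{7}{30} = \left(-6\right) \frac{2}{15} = - \frac{4}{5}$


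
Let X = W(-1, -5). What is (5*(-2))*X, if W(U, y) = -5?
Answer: 50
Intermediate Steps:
X = -5
(5*(-2))*X = (5*(-2))*(-5) = -10*(-5) = 50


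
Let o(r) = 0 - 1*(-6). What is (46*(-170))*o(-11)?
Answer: -46920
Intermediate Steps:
o(r) = 6 (o(r) = 0 + 6 = 6)
(46*(-170))*o(-11) = (46*(-170))*6 = -7820*6 = -46920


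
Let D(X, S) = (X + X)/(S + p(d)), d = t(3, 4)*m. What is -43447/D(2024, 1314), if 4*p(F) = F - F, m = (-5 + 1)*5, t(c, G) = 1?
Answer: -1241073/88 ≈ -14103.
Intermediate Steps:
m = -20 (m = -4*5 = -20)
d = -20 (d = 1*(-20) = -20)
p(F) = 0 (p(F) = (F - F)/4 = (¼)*0 = 0)
D(X, S) = 2*X/S (D(X, S) = (X + X)/(S + 0) = (2*X)/S = 2*X/S)
-43447/D(2024, 1314) = -43447/(2*2024/1314) = -43447/(2*2024*(1/1314)) = -43447/2024/657 = -43447*657/2024 = -1241073/88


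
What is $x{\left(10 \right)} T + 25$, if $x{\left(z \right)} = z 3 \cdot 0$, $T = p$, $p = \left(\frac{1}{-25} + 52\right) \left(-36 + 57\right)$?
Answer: $25$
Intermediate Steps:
$p = \frac{27279}{25}$ ($p = \left(- \frac{1}{25} + 52\right) 21 = \frac{1299}{25} \cdot 21 = \frac{27279}{25} \approx 1091.2$)
$T = \frac{27279}{25} \approx 1091.2$
$x{\left(z \right)} = 0$ ($x{\left(z \right)} = 3 z 0 = 0$)
$x{\left(10 \right)} T + 25 = 0 \cdot \frac{27279}{25} + 25 = 0 + 25 = 25$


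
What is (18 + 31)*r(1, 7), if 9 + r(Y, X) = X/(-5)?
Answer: -2548/5 ≈ -509.60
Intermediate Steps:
r(Y, X) = -9 - X/5 (r(Y, X) = -9 + X/(-5) = -9 + X*(-⅕) = -9 - X/5)
(18 + 31)*r(1, 7) = (18 + 31)*(-9 - ⅕*7) = 49*(-9 - 7/5) = 49*(-52/5) = -2548/5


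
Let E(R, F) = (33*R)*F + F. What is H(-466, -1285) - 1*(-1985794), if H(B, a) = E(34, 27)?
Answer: 2016115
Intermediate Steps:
E(R, F) = F + 33*F*R (E(R, F) = 33*F*R + F = F + 33*F*R)
H(B, a) = 30321 (H(B, a) = 27*(1 + 33*34) = 27*(1 + 1122) = 27*1123 = 30321)
H(-466, -1285) - 1*(-1985794) = 30321 - 1*(-1985794) = 30321 + 1985794 = 2016115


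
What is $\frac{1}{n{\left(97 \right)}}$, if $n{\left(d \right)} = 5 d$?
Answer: $\frac{1}{485} \approx 0.0020619$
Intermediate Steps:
$\frac{1}{n{\left(97 \right)}} = \frac{1}{5 \cdot 97} = \frac{1}{485}$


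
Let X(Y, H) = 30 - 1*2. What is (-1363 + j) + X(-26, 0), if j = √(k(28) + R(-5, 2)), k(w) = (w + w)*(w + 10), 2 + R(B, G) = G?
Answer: -1335 + 4*√133 ≈ -1288.9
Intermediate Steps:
R(B, G) = -2 + G
X(Y, H) = 28 (X(Y, H) = 30 - 2 = 28)
k(w) = 2*w*(10 + w) (k(w) = (2*w)*(10 + w) = 2*w*(10 + w))
j = 4*√133 (j = √(2*28*(10 + 28) + (-2 + 2)) = √(2*28*38 + 0) = √(2128 + 0) = √2128 = 4*√133 ≈ 46.130)
(-1363 + j) + X(-26, 0) = (-1363 + 4*√133) + 28 = -1335 + 4*√133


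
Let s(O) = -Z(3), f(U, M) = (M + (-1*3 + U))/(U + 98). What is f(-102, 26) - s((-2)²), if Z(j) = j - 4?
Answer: 75/4 ≈ 18.750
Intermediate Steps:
Z(j) = -4 + j
f(U, M) = (-3 + M + U)/(98 + U) (f(U, M) = (M + (-3 + U))/(98 + U) = (-3 + M + U)/(98 + U))
s(O) = 1 (s(O) = -(-4 + 3) = -1*(-1) = 1)
f(-102, 26) - s((-2)²) = (-3 + 26 - 102)/(98 - 102) - 1*1 = -79/(-4) - 1 = -¼*(-79) - 1 = 79/4 - 1 = 75/4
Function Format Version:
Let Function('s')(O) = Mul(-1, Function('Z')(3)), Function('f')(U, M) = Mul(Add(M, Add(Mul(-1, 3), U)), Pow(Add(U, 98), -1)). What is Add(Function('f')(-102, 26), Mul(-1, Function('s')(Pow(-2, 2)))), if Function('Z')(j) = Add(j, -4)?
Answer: Rational(75, 4) ≈ 18.750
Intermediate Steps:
Function('Z')(j) = Add(-4, j)
Function('f')(U, M) = Mul(Pow(Add(98, U), -1), Add(-3, M, U)) (Function('f')(U, M) = Mul(Add(M, Add(-3, U)), Pow(Add(98, U), -1)) = Mul(Add(-3, M, U), Pow(Add(98, U), -1)) = Mul(Pow(Add(98, U), -1), Add(-3, M, U)))
Function('s')(O) = 1 (Function('s')(O) = Mul(-1, Add(-4, 3)) = Mul(-1, -1) = 1)
Add(Function('f')(-102, 26), Mul(-1, Function('s')(Pow(-2, 2)))) = Add(Mul(Pow(Add(98, -102), -1), Add(-3, 26, -102)), Mul(-1, 1)) = Add(Mul(Pow(-4, -1), -79), -1) = Add(Mul(Rational(-1, 4), -79), -1) = Add(Rational(79, 4), -1) = Rational(75, 4)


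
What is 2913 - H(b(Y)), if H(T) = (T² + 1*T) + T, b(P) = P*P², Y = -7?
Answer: -114050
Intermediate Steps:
b(P) = P³
H(T) = T² + 2*T (H(T) = (T² + T) + T = (T + T²) + T = T² + 2*T)
2913 - H(b(Y)) = 2913 - (-7)³*(2 + (-7)³) = 2913 - (-343)*(2 - 343) = 2913 - (-343)*(-341) = 2913 - 1*116963 = 2913 - 116963 = -114050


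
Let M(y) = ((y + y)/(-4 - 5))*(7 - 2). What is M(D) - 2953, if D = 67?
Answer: -27247/9 ≈ -3027.4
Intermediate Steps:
M(y) = -10*y/9 (M(y) = ((2*y)/(-9))*5 = ((2*y)*(-⅑))*5 = -2*y/9*5 = -10*y/9)
M(D) - 2953 = -10/9*67 - 2953 = -670/9 - 2953 = -27247/9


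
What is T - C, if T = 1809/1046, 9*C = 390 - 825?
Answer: 157097/3138 ≈ 50.063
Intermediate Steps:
C = -145/3 (C = (390 - 825)/9 = (⅑)*(-435) = -145/3 ≈ -48.333)
T = 1809/1046 (T = 1809*(1/1046) = 1809/1046 ≈ 1.7294)
T - C = 1809/1046 - 1*(-145/3) = 1809/1046 + 145/3 = 157097/3138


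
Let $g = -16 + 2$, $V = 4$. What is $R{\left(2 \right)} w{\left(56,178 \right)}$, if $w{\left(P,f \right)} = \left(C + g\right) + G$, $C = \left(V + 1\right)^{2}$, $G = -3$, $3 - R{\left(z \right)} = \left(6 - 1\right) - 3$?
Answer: $8$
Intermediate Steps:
$R{\left(z \right)} = 1$ ($R{\left(z \right)} = 3 - \left(\left(6 - 1\right) - 3\right) = 3 - \left(5 - 3\right) = 3 - 2 = 1$)
$g = -14$
$C = 25$ ($C = \left(4 + 1\right)^{2} = 5^{2} = 25$)
$w{\left(P,f \right)} = 8$ ($w{\left(P,f \right)} = \left(25 - 14\right) - 3 = 11 - 3 = 8$)
$R{\left(2 \right)} w{\left(56,178 \right)} = 1 \cdot 8 = 8$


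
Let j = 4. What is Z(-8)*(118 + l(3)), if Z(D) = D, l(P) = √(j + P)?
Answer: -944 - 8*√7 ≈ -965.17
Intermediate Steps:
l(P) = √(4 + P)
Z(-8)*(118 + l(3)) = -8*(118 + √(4 + 3)) = -8*(118 + √7) = -944 - 8*√7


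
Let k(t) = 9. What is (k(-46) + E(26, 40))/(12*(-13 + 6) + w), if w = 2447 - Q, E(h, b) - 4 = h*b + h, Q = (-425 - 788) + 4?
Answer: 1079/3572 ≈ 0.30207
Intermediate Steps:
Q = -1209 (Q = -1213 + 4 = -1209)
E(h, b) = 4 + h + b*h (E(h, b) = 4 + (h*b + h) = 4 + (b*h + h) = 4 + (h + b*h) = 4 + h + b*h)
w = 3656 (w = 2447 - 1*(-1209) = 2447 + 1209 = 3656)
(k(-46) + E(26, 40))/(12*(-13 + 6) + w) = (9 + (4 + 26 + 40*26))/(12*(-13 + 6) + 3656) = (9 + (4 + 26 + 1040))/(12*(-7) + 3656) = (9 + 1070)/(-84 + 3656) = 1079/3572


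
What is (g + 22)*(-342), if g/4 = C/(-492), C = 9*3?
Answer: -305406/41 ≈ -7448.9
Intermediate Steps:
C = 27
g = -9/41 (g = 4*(27/(-492)) = 4*(27*(-1/492)) = 4*(-9/164) = -9/41 ≈ -0.21951)
(g + 22)*(-342) = (-9/41 + 22)*(-342) = (893/41)*(-342) = -305406/41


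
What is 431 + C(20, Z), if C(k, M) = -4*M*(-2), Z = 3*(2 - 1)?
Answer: 455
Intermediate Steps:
Z = 3 (Z = 3*1 = 3)
C(k, M) = 8*M
431 + C(20, Z) = 431 + 8*3 = 431 + 24 = 455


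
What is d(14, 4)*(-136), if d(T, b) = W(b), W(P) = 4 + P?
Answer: -1088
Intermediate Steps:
d(T, b) = 4 + b
d(14, 4)*(-136) = (4 + 4)*(-136) = 8*(-136) = -1088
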